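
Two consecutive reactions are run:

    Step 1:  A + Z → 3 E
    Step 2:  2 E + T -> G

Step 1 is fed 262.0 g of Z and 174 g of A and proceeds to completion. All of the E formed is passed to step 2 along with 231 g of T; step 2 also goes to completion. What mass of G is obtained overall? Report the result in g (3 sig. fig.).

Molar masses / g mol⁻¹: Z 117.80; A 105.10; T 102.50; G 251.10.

Step 1:
n(Z) = 262.0 / 117.80 = 2.224 mol
n(A) = 174.0 / 105.10 = 1.656 mol
n/ν → Z: 2.224, A: 1.656; A is limiting.
n(E) produced = (3/1) × 1.656 = 4.968 mol
Step 2:
n(E) available = 4.968 mol
n(T) = 231.0 / 102.50 = 2.254 mol
n/ν → E: 2.484, T: 2.254; T is limiting.
n(G) = (1/1) × 2.254 = 2.254 mol
mass = 2.254 × 251.10 = 566.0 g

566 g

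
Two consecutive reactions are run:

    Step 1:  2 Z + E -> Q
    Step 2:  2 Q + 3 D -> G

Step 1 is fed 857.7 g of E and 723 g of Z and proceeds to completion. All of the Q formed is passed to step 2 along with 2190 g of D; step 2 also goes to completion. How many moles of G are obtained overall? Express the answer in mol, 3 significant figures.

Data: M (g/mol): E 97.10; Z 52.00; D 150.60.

3.48 mol

Step 1:
n(E) = 857.7 / 97.10 = 8.833 mol
n(Z) = 723.0 / 52.00 = 13.90 mol
n/ν for E = 8.833/1 = 8.833
n/ν for Z = 13.90/2 = 6.950
Smallest n/ν is Z → limiting reagent.
n(Q) produced = (1/2) × 13.90 = 6.950 mol
Step 2:
n(Q) available = 6.950 mol
n(D) = 2190 / 150.60 = 14.54 mol
n/ν for Q = 6.950/2 = 3.475
n/ν for D = 14.54/3 = 4.847
Smallest n/ν is Q → limiting reagent.
n(G) = (1/2) × 6.950 = 3.475 mol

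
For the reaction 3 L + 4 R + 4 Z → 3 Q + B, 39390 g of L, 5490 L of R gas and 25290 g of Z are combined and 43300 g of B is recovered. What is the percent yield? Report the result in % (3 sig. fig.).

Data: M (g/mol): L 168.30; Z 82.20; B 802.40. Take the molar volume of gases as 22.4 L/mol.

88.1 %

n(L) = 39390 / 168.30 = 234.0 mol
n(R) = 5490 / 22.4 = 245.1 mol
n(Z) = 25290 / 82.20 = 307.7 mol
n/ν for L = 234.0/3 = 78.00
n/ν for R = 245.1/4 = 61.28
n/ν for Z = 307.7/4 = 76.93
Smallest n/ν is R → limiting reagent.
theoretical n(B) = (1/4) × 245.1 = 61.28 mol → 49170 g
% yield = 43300 / 49170 × 100 = 88.06 %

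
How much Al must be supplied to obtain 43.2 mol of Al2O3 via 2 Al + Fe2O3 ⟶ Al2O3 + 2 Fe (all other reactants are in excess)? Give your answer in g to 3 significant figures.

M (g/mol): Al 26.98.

n(Al2O3) = 43.20 mol
n(Al) = (2/1) × 43.20 = 86.40 mol
mass = 86.40 × 26.98 = 2331 g

2330 g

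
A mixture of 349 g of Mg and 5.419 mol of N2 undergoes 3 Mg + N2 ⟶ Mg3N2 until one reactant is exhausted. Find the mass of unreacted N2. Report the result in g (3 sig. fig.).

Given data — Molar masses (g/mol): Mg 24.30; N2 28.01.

17.7 g

n(Mg) = 349.0 / 24.30 = 14.36 mol
n(N2) = 5.419 mol
n/ν → Mg: 4.787, N2: 5.419; Mg is limiting.
N2 consumed = (1/3) × 14.36 = 4.787 mol
N2 remaining = 5.419 − 4.787 = 0.6320 mol
mass = 0.6320 × 28.01 = 17.70 g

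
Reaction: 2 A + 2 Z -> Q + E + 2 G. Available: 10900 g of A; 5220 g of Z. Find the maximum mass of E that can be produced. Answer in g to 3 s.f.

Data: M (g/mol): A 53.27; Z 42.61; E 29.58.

1810 g

n(A) = 10900 / 53.27 = 204.6 mol
n(Z) = 5220 / 42.61 = 122.5 mol
n/ν for A = 204.6/2 = 102.3
n/ν for Z = 122.5/2 = 61.25
Smallest n/ν is Z → limiting reagent.
n(E) = (1/2) × 122.5 = 61.25 mol
mass = 61.25 × 29.58 = 1812 g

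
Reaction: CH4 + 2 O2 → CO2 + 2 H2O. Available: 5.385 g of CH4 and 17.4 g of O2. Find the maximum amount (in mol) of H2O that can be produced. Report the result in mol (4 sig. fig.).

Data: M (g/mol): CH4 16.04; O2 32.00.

n(CH4) = 5.385 / 16.04 = 0.3357 mol
n(O2) = 17.40 / 32.00 = 0.5438 mol
n/ν → CH4: 0.3357, O2: 0.2719; O2 is limiting.
n(H2O) = (2/2) × 0.5438 = 0.5438 mol

0.5438 mol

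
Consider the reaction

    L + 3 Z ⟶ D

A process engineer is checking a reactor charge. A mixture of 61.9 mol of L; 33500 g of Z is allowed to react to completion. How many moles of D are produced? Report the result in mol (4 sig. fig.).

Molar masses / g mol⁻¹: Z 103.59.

61.90 mol

n(L) = 61.90 mol
n(Z) = 33500 / 103.59 = 323.4 mol
n/ν → L: 61.90, Z: 107.8; L is limiting.
n(D) = (1/1) × 61.90 = 61.90 mol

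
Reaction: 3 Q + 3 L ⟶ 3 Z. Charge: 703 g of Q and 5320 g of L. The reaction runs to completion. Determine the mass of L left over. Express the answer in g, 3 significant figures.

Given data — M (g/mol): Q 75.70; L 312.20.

2420 g

n(Q) = 703.0 / 75.70 = 9.287 mol
n(L) = 5320 / 312.20 = 17.04 mol
n/ν → Q: 3.096, L: 5.680; Q is limiting.
L consumed = (3/3) × 9.287 = 9.287 mol
L remaining = 17.04 − 9.287 = 7.753 mol
mass = 7.753 × 312.20 = 2420 g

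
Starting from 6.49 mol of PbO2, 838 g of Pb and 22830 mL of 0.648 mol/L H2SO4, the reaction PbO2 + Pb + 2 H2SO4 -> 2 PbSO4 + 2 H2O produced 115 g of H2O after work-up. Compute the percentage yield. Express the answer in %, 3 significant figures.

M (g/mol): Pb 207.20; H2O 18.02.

78.9 %

n(PbO2) = 6.490 mol
n(Pb) = 838.0 / 207.20 = 4.044 mol
n(H2SO4) = 0.648 × 22830/1000 = 14.79 mol
n/ν for PbO2 = 6.490/1 = 6.490
n/ν for Pb = 4.044/1 = 4.044
n/ν for H2SO4 = 14.79/2 = 7.395
Smallest n/ν is Pb → limiting reagent.
theoretical n(H2O) = (2/1) × 4.044 = 8.088 mol → 145.7 g
% yield = 115 / 145.7 × 100 = 78.93 %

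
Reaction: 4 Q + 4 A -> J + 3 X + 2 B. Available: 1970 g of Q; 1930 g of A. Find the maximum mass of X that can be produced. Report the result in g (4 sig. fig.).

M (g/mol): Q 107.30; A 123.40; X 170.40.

1999 g

n(Q) = 1970 / 107.30 = 18.36 mol
n(A) = 1930 / 123.40 = 15.64 mol
n/ν → Q: 4.590, A: 3.910; A is limiting.
n(X) = (3/4) × 15.64 = 11.73 mol
mass = 11.73 × 170.40 = 1999 g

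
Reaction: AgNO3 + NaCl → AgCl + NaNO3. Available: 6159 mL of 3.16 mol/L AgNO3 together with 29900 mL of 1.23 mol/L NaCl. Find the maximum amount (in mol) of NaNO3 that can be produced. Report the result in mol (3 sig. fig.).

n(AgNO3) = 3.16 × 6159/1000 = 19.46 mol
n(NaCl) = 1.23 × 29900/1000 = 36.78 mol
n/ν → AgNO3: 19.46, NaCl: 36.78; AgNO3 is limiting.
n(NaNO3) = (1/1) × 19.46 = 19.46 mol

19.5 mol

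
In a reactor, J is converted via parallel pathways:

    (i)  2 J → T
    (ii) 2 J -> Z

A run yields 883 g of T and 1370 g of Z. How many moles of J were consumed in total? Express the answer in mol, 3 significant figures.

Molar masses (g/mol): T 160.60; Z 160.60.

28.1 mol

n(T) = 883 / 160.60 = 5.498 mol
n(Z) = 1370 / 160.60 = 8.531 mol
n(J) via (i) = (2/1)×5.498 = 11.00 mol
n(J) via (ii) = (2/1)×8.531 = 17.06 mol
total n(J) = 11.00 + 17.06 = 28.06 mol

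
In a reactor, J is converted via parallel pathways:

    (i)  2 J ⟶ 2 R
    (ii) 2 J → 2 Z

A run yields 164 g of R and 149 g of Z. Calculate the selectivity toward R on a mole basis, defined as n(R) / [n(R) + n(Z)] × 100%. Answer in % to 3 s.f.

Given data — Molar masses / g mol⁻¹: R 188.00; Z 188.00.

52.4 %

n(R) = 164 / 188.00 = 0.8723 mol
n(Z) = 149 / 188.00 = 0.7926 mol
selectivity = 0.8723/(0.8723+0.7926) × 100 = 52.39 %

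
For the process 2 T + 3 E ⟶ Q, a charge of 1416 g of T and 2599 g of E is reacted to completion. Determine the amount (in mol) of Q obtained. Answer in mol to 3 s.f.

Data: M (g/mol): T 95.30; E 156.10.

5.55 mol

n(T) = 1416 / 95.30 = 14.86 mol
n(E) = 2599 / 156.10 = 16.65 mol
n/ν for T = 14.86/2 = 7.430
n/ν for E = 16.65/3 = 5.550
Smallest n/ν is E → limiting reagent.
n(Q) = (1/3) × 16.65 = 5.550 mol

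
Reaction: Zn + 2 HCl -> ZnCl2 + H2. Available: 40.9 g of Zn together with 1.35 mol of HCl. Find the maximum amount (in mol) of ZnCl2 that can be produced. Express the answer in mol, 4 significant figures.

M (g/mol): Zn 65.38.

n(Zn) = 40.90 / 65.38 = 0.6256 mol
n(HCl) = 1.350 mol
n/ν for Zn = 0.6256/1 = 0.6256
n/ν for HCl = 1.350/2 = 0.6750
Smallest n/ν is Zn → limiting reagent.
n(ZnCl2) = (1/1) × 0.6256 = 0.6256 mol

0.6256 mol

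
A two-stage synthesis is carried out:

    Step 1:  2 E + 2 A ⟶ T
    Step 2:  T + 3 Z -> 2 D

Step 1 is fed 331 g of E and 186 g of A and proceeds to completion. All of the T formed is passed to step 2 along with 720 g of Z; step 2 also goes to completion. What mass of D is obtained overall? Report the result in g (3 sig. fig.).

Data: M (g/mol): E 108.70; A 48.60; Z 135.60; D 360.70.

Step 1:
n(E) = 331.0 / 108.70 = 3.045 mol
n(A) = 186.0 / 48.60 = 3.827 mol
n/ν → E: 1.523, A: 1.914; E is limiting.
n(T) produced = (1/2) × 3.045 = 1.523 mol
Step 2:
n(T) available = 1.523 mol
n(Z) = 720.0 / 135.60 = 5.310 mol
n/ν → T: 1.523, Z: 1.770; T is limiting.
n(D) = (2/1) × 1.523 = 3.046 mol
mass = 3.046 × 360.70 = 1099 g

1100 g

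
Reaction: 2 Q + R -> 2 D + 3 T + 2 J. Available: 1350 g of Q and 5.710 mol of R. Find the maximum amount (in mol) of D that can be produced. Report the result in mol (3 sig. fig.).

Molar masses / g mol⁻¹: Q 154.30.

8.75 mol

n(Q) = 1350 / 154.30 = 8.749 mol
n(R) = 5.710 mol
n/ν for Q = 8.749/2 = 4.375
n/ν for R = 5.710/1 = 5.710
Smallest n/ν is Q → limiting reagent.
n(D) = (2/2) × 8.749 = 8.749 mol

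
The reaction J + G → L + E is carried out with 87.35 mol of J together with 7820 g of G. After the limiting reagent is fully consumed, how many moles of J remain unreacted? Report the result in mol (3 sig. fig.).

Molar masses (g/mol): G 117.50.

20.8 mol

n(J) = 87.35 mol
n(G) = 7820 / 117.50 = 66.55 mol
n/ν for J = 87.35/1 = 87.35
n/ν for G = 66.55/1 = 66.55
Smallest n/ν is G → limiting reagent.
J consumed = (1/1) × 66.55 = 66.55 mol
J remaining = 87.35 − 66.55 = 20.80 mol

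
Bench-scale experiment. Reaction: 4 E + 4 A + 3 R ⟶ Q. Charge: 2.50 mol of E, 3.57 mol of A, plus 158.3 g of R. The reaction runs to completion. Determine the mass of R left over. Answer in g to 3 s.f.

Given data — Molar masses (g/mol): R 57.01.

51.4 g

n(E) = 2.500 mol
n(A) = 3.570 mol
n(R) = 158.3 / 57.01 = 2.777 mol
n/ν → E: 0.6250, A: 0.8925, R: 0.9257; E is limiting.
R consumed = (3/4) × 2.500 = 1.875 mol
R remaining = 2.777 − 1.875 = 0.9020 mol
mass = 0.9020 × 57.01 = 51.42 g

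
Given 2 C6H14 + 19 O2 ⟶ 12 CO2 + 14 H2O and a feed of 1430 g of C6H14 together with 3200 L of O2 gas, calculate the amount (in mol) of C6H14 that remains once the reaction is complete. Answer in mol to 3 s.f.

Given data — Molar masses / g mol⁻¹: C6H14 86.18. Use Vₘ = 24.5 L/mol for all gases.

n(C6H14) = 1430 / 86.18 = 16.59 mol
n(O2) = 3200 / 24.5 = 130.6 mol
n/ν → C6H14: 8.295, O2: 6.874; O2 is limiting.
C6H14 consumed = (2/19) × 130.6 = 13.75 mol
C6H14 remaining = 16.59 − 13.75 = 2.840 mol

2.84 mol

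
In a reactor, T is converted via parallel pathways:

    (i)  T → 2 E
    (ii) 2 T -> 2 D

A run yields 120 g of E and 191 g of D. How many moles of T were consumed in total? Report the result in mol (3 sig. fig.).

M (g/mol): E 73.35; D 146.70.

n(E) = 120 / 73.35 = 1.636 mol
n(D) = 191 / 146.70 = 1.302 mol
n(T) via (i) = (1/2)×1.636 = 0.8180 mol
n(T) via (ii) = (2/2)×1.302 = 1.302 mol
total n(T) = 0.8180 + 1.302 = 2.120 mol

2.12 mol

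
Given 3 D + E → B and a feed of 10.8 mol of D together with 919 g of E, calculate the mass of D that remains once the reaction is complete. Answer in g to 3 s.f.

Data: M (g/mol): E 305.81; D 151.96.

271 g

n(D) = 10.80 mol
n(E) = 919.0 / 305.81 = 3.005 mol
n/ν → D: 3.600, E: 3.005; E is limiting.
D consumed = (3/1) × 3.005 = 9.015 mol
D remaining = 10.80 − 9.015 = 1.785 mol
mass = 1.785 × 151.96 = 271.2 g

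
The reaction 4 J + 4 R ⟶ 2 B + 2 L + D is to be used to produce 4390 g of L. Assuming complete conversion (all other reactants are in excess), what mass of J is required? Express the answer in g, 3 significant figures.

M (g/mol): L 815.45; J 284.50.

3060 g

n(L) = 4390 / 815.45 = 5.384 mol
n(J) = (4/2) × 5.384 = 10.77 mol
mass = 10.77 × 284.50 = 3064 g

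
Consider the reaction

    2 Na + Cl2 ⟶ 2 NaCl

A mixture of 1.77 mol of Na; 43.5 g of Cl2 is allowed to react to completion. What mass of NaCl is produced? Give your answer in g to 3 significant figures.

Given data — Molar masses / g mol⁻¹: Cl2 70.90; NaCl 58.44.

n(Na) = 1.770 mol
n(Cl2) = 43.50 / 70.90 = 0.6135 mol
n/ν for Na = 1.770/2 = 0.8850
n/ν for Cl2 = 0.6135/1 = 0.6135
Smallest n/ν is Cl2 → limiting reagent.
n(NaCl) = (2/1) × 0.6135 = 1.227 mol
mass = 1.227 × 58.44 = 71.71 g

71.7 g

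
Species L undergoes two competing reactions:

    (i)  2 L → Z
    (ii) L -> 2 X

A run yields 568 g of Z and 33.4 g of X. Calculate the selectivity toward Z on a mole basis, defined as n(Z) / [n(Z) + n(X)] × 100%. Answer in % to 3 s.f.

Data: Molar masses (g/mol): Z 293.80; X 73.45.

81.0 %

n(Z) = 568 / 293.80 = 1.933 mol
n(X) = 33.4 / 73.45 = 0.4547 mol
selectivity = 1.933/(1.933+0.4547) × 100 = 80.96 %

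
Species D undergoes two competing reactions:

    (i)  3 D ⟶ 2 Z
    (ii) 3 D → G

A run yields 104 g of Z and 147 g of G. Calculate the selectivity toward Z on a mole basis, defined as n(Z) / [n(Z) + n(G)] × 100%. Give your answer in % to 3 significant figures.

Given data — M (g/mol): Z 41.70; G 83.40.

n(Z) = 104 / 41.70 = 2.494 mol
n(G) = 147 / 83.40 = 1.763 mol
selectivity = 2.494/(2.494+1.763) × 100 = 58.59 %

58.6 %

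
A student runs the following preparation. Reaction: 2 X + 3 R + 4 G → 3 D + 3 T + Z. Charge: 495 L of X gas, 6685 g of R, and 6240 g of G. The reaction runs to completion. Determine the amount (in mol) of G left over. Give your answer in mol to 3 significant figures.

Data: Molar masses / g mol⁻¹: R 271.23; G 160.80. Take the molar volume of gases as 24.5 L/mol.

n(X) = 495.0 / 24.5 = 20.20 mol
n(R) = 6685 / 271.23 = 24.65 mol
n(G) = 6240 / 160.80 = 38.81 mol
n/ν for X = 20.20/2 = 10.10
n/ν for R = 24.65/3 = 8.217
n/ν for G = 38.81/4 = 9.703
Smallest n/ν is R → limiting reagent.
G consumed = (4/3) × 24.65 = 32.87 mol
G remaining = 38.81 − 32.87 = 5.940 mol

5.94 mol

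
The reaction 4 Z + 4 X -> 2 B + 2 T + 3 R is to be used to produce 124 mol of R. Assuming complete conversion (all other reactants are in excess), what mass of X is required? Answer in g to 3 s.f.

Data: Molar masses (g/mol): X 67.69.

11200 g

n(R) = 124.0 mol
n(X) = (4/3) × 124.0 = 165.3 mol
mass = 165.3 × 67.69 = 11190 g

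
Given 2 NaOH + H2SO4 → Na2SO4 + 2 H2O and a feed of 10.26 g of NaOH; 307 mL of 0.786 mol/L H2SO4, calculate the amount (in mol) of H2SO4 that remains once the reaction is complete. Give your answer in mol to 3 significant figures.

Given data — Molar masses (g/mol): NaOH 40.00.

n(NaOH) = 10.26 / 40.00 = 0.2565 mol
n(H2SO4) = 0.786 × 307.0/1000 = 0.2413 mol
n/ν for NaOH = 0.2565/2 = 0.1283
n/ν for H2SO4 = 0.2413/1 = 0.2413
Smallest n/ν is NaOH → limiting reagent.
H2SO4 consumed = (1/2) × 0.2565 = 0.1283 mol
H2SO4 remaining = 0.2413 − 0.1283 = 0.1130 mol

0.113 mol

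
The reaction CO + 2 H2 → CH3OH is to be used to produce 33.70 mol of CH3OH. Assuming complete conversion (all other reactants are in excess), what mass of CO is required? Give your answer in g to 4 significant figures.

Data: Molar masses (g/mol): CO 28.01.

943.9 g

n(CH3OH) = 33.70 mol
n(CO) = (1/1) × 33.70 = 33.70 mol
mass = 33.70 × 28.01 = 943.9 g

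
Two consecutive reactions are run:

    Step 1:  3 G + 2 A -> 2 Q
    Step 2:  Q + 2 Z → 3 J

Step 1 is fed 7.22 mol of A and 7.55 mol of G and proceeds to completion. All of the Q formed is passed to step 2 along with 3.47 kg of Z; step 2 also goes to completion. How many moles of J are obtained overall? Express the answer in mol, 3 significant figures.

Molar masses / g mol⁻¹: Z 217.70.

Step 1:
n(A) = 7.220 mol
n(G) = 7.550 mol
n/ν for A = 7.220/2 = 3.610
n/ν for G = 7.550/3 = 2.517
Smallest n/ν is G → limiting reagent.
n(Q) produced = (2/3) × 7.550 = 5.033 mol
Step 2:
n(Q) available = 5.033 mol
n(Z) = 3.470×1000 / 217.70 = 15.94 mol
n/ν for Q = 5.033/1 = 5.033
n/ν for Z = 15.94/2 = 7.970
Smallest n/ν is Q → limiting reagent.
n(J) = (3/1) × 5.033 = 15.10 mol

15.1 mol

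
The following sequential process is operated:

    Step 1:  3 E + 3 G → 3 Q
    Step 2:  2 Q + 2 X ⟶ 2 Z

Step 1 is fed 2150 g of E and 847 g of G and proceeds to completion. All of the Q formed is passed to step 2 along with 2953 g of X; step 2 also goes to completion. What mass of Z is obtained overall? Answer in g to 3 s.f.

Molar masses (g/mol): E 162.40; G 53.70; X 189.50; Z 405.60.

Step 1:
n(E) = 2150 / 162.40 = 13.24 mol
n(G) = 847.0 / 53.70 = 15.77 mol
n/ν for E = 13.24/3 = 4.413
n/ν for G = 15.77/3 = 5.257
Smallest n/ν is E → limiting reagent.
n(Q) produced = (3/3) × 13.24 = 13.24 mol
Step 2:
n(Q) available = 13.24 mol
n(X) = 2953 / 189.50 = 15.58 mol
n/ν for Q = 13.24/2 = 6.620
n/ν for X = 15.58/2 = 7.790
Smallest n/ν is Q → limiting reagent.
n(Z) = (2/2) × 13.24 = 13.24 mol
mass = 13.24 × 405.60 = 5370 g

5370 g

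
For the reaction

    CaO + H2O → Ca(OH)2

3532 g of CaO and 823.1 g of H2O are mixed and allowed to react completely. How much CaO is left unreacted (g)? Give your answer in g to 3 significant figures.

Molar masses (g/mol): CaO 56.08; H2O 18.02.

970 g

n(CaO) = 3532 / 56.08 = 62.98 mol
n(H2O) = 823.1 / 18.02 = 45.68 mol
n/ν → CaO: 62.98, H2O: 45.68; H2O is limiting.
CaO consumed = (1/1) × 45.68 = 45.68 mol
CaO remaining = 62.98 − 45.68 = 17.30 mol
mass = 17.30 × 56.08 = 970.2 g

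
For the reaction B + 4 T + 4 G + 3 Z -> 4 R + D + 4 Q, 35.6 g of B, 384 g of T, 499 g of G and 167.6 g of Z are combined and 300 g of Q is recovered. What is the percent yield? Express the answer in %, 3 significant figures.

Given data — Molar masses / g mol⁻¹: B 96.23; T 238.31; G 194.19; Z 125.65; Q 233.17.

86.9 %

n(B) = 35.60 / 96.23 = 0.3699 mol
n(T) = 384.0 / 238.31 = 1.611 mol
n(G) = 499.0 / 194.19 = 2.570 mol
n(Z) = 167.6 / 125.65 = 1.334 mol
n/ν → B: 0.3699, T: 0.4028, G: 0.6425, Z: 0.4447; B is limiting.
theoretical n(Q) = (4/1) × 0.3699 = 1.480 mol → 345.1 g
% yield = 300 / 345.1 × 100 = 86.93 %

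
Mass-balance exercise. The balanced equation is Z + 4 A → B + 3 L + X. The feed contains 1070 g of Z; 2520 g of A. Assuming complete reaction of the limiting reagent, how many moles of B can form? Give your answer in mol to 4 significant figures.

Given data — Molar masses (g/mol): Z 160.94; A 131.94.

n(Z) = 1070 / 160.94 = 6.648 mol
n(A) = 2520 / 131.94 = 19.10 mol
n/ν for Z = 6.648/1 = 6.648
n/ν for A = 19.10/4 = 4.775
Smallest n/ν is A → limiting reagent.
n(B) = (1/4) × 19.10 = 4.775 mol

4.775 mol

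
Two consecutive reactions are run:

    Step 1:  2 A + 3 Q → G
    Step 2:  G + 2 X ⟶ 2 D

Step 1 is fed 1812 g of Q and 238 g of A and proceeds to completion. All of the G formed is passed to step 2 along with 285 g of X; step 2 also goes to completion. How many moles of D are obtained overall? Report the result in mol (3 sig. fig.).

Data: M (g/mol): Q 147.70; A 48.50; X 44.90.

Step 1:
n(Q) = 1812 / 147.70 = 12.27 mol
n(A) = 238.0 / 48.50 = 4.907 mol
n/ν for Q = 12.27/3 = 4.090
n/ν for A = 4.907/2 = 2.454
Smallest n/ν is A → limiting reagent.
n(G) produced = (1/2) × 4.907 = 2.454 mol
Step 2:
n(G) available = 2.454 mol
n(X) = 285.0 / 44.90 = 6.347 mol
n/ν for G = 2.454/1 = 2.454
n/ν for X = 6.347/2 = 3.174
Smallest n/ν is G → limiting reagent.
n(D) = (2/1) × 2.454 = 4.908 mol

4.91 mol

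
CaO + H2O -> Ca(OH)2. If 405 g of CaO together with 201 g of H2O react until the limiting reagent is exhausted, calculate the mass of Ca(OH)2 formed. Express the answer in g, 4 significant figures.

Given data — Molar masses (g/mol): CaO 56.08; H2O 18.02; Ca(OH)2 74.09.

535.1 g

n(CaO) = 405.0 / 56.08 = 7.222 mol
n(H2O) = 201.0 / 18.02 = 11.15 mol
n/ν → CaO: 7.222, H2O: 11.15; CaO is limiting.
n(Ca(OH)2) = (1/1) × 7.222 = 7.222 mol
mass = 7.222 × 74.09 = 535.1 g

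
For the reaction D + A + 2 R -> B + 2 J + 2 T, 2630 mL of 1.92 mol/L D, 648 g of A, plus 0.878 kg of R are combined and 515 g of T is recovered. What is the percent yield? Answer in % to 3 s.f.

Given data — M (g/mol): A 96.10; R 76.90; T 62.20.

82.0 %

n(D) = 1.92 × 2630/1000 = 5.050 mol
n(A) = 648.0 / 96.10 = 6.743 mol
n(R) = 0.8780×1000 / 76.90 = 11.42 mol
n/ν for D = 5.050/1 = 5.050
n/ν for A = 6.743/1 = 6.743
n/ν for R = 11.42/2 = 5.710
Smallest n/ν is D → limiting reagent.
theoretical n(T) = (2/1) × 5.050 = 10.10 mol → 628.2 g
% yield = 515 / 628.2 × 100 = 81.98 %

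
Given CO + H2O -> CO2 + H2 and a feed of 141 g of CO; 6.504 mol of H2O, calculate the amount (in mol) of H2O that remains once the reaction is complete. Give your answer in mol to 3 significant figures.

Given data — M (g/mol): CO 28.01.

1.47 mol

n(CO) = 141.0 / 28.01 = 5.034 mol
n(H2O) = 6.504 mol
n/ν for CO = 5.034/1 = 5.034
n/ν for H2O = 6.504/1 = 6.504
Smallest n/ν is CO → limiting reagent.
H2O consumed = (1/1) × 5.034 = 5.034 mol
H2O remaining = 6.504 − 5.034 = 1.470 mol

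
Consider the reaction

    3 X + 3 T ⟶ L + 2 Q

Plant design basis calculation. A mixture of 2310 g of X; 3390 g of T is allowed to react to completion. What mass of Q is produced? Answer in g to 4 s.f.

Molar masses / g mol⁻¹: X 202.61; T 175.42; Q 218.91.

1664 g

n(X) = 2310 / 202.61 = 11.40 mol
n(T) = 3390 / 175.42 = 19.33 mol
n/ν for X = 11.40/3 = 3.800
n/ν for T = 19.33/3 = 6.443
Smallest n/ν is X → limiting reagent.
n(Q) = (2/3) × 11.40 = 7.600 mol
mass = 7.600 × 218.91 = 1664 g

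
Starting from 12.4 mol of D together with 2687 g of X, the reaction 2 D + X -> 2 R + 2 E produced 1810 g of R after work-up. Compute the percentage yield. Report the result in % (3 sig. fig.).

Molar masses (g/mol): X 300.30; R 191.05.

76.4 %

n(D) = 12.40 mol
n(X) = 2687 / 300.30 = 8.948 mol
n/ν for D = 12.40/2 = 6.200
n/ν for X = 8.948/1 = 8.948
Smallest n/ν is D → limiting reagent.
theoretical n(R) = (2/2) × 12.40 = 12.40 mol → 2369 g
% yield = 1810 / 2369 × 100 = 76.40 %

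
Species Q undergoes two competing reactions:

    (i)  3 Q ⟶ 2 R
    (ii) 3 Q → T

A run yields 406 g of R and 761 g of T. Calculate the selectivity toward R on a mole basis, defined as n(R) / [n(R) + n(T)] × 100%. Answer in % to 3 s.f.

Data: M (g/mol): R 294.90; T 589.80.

n(R) = 406 / 294.90 = 1.377 mol
n(T) = 761 / 589.80 = 1.290 mol
selectivity = 1.377/(1.377+1.290) × 100 = 51.63 %

51.6 %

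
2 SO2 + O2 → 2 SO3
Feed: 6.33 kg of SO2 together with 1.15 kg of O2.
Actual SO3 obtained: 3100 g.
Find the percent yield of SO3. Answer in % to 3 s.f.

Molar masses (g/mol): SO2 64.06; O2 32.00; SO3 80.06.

n(SO2) = 6.330×1000 / 64.06 = 98.81 mol
n(O2) = 1.150×1000 / 32.00 = 35.94 mol
n/ν for SO2 = 98.81/2 = 49.41
n/ν for O2 = 35.94/1 = 35.94
Smallest n/ν is O2 → limiting reagent.
theoretical n(SO3) = (2/1) × 35.94 = 71.88 mol → 5755 g
% yield = 3100 / 5755 × 100 = 53.87 %

53.9 %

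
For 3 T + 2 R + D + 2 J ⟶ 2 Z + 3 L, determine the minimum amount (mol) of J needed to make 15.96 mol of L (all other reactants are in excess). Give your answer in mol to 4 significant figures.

10.64 mol

n(L) = 15.96 mol
n(J) = (2/3) × 15.96 = 10.64 mol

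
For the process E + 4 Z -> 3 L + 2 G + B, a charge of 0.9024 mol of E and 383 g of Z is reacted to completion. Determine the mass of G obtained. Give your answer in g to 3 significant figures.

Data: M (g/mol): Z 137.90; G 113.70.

158 g

n(E) = 0.9024 mol
n(Z) = 383.0 / 137.90 = 2.777 mol
n/ν → E: 0.9024, Z: 0.6943; Z is limiting.
n(G) = (2/4) × 2.777 = 1.389 mol
mass = 1.389 × 113.70 = 157.9 g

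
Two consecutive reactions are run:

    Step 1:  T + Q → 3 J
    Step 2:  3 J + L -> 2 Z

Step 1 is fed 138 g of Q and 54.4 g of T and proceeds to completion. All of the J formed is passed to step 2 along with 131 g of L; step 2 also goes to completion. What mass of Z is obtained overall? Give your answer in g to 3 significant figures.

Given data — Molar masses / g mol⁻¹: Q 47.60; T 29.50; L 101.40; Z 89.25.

Step 1:
n(Q) = 138.0 / 47.60 = 2.899 mol
n(T) = 54.40 / 29.50 = 1.844 mol
n/ν for Q = 2.899/1 = 2.899
n/ν for T = 1.844/1 = 1.844
Smallest n/ν is T → limiting reagent.
n(J) produced = (3/1) × 1.844 = 5.532 mol
Step 2:
n(J) available = 5.532 mol
n(L) = 131.0 / 101.40 = 1.292 mol
n/ν for J = 5.532/3 = 1.844
n/ν for L = 1.292/1 = 1.292
Smallest n/ν is L → limiting reagent.
n(Z) = (2/1) × 1.292 = 2.584 mol
mass = 2.584 × 89.25 = 230.6 g

231 g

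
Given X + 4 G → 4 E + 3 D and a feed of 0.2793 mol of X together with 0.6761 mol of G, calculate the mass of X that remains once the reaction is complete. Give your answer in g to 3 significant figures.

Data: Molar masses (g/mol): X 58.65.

n(X) = 0.2793 mol
n(G) = 0.6761 mol
n/ν for X = 0.2793/1 = 0.2793
n/ν for G = 0.6761/4 = 0.1690
Smallest n/ν is G → limiting reagent.
X consumed = (1/4) × 0.6761 = 0.1690 mol
X remaining = 0.2793 − 0.1690 = 0.1103 mol
mass = 0.1103 × 58.65 = 6.469 g

6.47 g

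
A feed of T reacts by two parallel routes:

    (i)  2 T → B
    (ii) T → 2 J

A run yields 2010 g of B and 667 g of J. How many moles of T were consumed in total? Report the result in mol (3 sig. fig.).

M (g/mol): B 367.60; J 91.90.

n(B) = 2010 / 367.60 = 5.468 mol
n(J) = 667 / 91.90 = 7.258 mol
n(T) via (i) = (2/1)×5.468 = 10.94 mol
n(T) via (ii) = (1/2)×7.258 = 3.629 mol
total n(T) = 10.94 + 3.629 = 14.57 mol

14.6 mol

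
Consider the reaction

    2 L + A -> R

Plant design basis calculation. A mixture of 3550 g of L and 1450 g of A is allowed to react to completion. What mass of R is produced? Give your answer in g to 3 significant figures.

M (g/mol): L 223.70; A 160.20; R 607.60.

n(L) = 3550 / 223.70 = 15.87 mol
n(A) = 1450 / 160.20 = 9.051 mol
n/ν → L: 7.935, A: 9.051; L is limiting.
n(R) = (1/2) × 15.87 = 7.935 mol
mass = 7.935 × 607.60 = 4821 g

4820 g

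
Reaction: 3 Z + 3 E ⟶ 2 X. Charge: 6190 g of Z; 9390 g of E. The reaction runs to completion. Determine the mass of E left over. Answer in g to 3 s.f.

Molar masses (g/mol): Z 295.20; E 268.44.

n(Z) = 6190 / 295.20 = 20.97 mol
n(E) = 9390 / 268.44 = 34.98 mol
n/ν → Z: 6.990, E: 11.66; Z is limiting.
E consumed = (3/3) × 20.97 = 20.97 mol
E remaining = 34.98 − 20.97 = 14.01 mol
mass = 14.01 × 268.44 = 3761 g

3760 g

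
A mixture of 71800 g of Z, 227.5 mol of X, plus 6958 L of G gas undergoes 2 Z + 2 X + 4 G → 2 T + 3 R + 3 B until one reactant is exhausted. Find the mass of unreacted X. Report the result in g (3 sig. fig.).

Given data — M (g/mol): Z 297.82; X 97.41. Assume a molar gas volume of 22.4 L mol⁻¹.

7030 g

n(Z) = 71800 / 297.82 = 241.1 mol
n(X) = 227.5 mol
n(G) = 6958 / 22.4 = 310.6 mol
n/ν → Z: 120.6, X: 113.8, G: 77.65; G is limiting.
X consumed = (2/4) × 310.6 = 155.3 mol
X remaining = 227.5 − 155.3 = 72.20 mol
mass = 72.20 × 97.41 = 7033 g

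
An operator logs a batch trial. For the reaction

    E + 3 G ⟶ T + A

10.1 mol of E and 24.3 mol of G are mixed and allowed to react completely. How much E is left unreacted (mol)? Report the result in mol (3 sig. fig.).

n(E) = 10.10 mol
n(G) = 24.30 mol
n/ν for E = 10.10/1 = 10.10
n/ν for G = 24.30/3 = 8.100
Smallest n/ν is G → limiting reagent.
E consumed = (1/3) × 24.30 = 8.100 mol
E remaining = 10.10 − 8.100 = 2.000 mol

2.00 mol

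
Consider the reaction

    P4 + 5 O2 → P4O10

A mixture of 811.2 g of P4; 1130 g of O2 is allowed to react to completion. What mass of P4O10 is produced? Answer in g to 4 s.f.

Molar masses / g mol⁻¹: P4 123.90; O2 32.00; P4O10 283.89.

1859 g

n(P4) = 811.2 / 123.90 = 6.547 mol
n(O2) = 1130 / 32.00 = 35.31 mol
n/ν → P4: 6.547, O2: 7.062; P4 is limiting.
n(P4O10) = (1/1) × 6.547 = 6.547 mol
mass = 6.547 × 283.89 = 1859 g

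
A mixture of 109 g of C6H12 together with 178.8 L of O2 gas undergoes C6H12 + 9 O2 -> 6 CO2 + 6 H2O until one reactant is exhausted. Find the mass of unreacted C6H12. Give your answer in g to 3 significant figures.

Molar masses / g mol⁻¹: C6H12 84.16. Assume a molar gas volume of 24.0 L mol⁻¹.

39.3 g

n(C6H12) = 109.0 / 84.16 = 1.295 mol
n(O2) = 178.8 / 24.0 = 7.450 mol
n/ν for C6H12 = 1.295/1 = 1.295
n/ν for O2 = 7.450/9 = 0.8278
Smallest n/ν is O2 → limiting reagent.
C6H12 consumed = (1/9) × 7.450 = 0.8278 mol
C6H12 remaining = 1.295 − 0.8278 = 0.4672 mol
mass = 0.4672 × 84.16 = 39.32 g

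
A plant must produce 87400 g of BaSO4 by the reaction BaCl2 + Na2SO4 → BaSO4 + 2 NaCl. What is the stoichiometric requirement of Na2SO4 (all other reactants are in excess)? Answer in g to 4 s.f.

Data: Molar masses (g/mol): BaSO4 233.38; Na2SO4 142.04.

53190 g

n(BaSO4) = 87400 / 233.38 = 374.5 mol
n(Na2SO4) = (1/1) × 374.5 = 374.5 mol
mass = 374.5 × 142.04 = 53190 g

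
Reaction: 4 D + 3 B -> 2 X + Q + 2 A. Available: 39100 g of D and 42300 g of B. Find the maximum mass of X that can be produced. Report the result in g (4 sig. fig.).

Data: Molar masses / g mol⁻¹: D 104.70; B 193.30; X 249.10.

36340 g

n(D) = 39100 / 104.70 = 373.4 mol
n(B) = 42300 / 193.30 = 218.8 mol
n/ν → D: 93.35, B: 72.93; B is limiting.
n(X) = (2/3) × 218.8 = 145.9 mol
mass = 145.9 × 249.10 = 36340 g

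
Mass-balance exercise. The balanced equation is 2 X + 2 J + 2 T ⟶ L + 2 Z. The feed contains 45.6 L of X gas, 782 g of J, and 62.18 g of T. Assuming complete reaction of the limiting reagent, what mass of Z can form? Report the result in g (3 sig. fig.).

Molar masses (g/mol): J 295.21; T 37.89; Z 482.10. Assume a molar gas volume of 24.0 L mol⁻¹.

791 g

n(X) = 45.60 / 24.0 = 1.900 mol
n(J) = 782.0 / 295.21 = 2.649 mol
n(T) = 62.18 / 37.89 = 1.641 mol
n/ν for X = 1.900/2 = 0.9500
n/ν for J = 2.649/2 = 1.325
n/ν for T = 1.641/2 = 0.8205
Smallest n/ν is T → limiting reagent.
n(Z) = (2/2) × 1.641 = 1.641 mol
mass = 1.641 × 482.10 = 791.1 g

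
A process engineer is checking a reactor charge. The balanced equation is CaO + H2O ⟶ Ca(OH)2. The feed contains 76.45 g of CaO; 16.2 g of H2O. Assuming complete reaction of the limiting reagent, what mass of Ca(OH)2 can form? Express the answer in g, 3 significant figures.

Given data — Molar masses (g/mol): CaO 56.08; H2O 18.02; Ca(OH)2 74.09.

66.6 g

n(CaO) = 76.45 / 56.08 = 1.363 mol
n(H2O) = 16.20 / 18.02 = 0.8990 mol
n/ν → CaO: 1.363, H2O: 0.8990; H2O is limiting.
n(Ca(OH)2) = (1/1) × 0.8990 = 0.8990 mol
mass = 0.8990 × 74.09 = 66.61 g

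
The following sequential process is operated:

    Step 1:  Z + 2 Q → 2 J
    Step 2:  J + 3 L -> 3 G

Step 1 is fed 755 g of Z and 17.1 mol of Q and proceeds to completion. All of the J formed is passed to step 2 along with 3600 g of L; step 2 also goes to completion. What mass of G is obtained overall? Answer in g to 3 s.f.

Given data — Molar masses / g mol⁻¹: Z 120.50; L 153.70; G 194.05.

4550 g

Step 1:
n(Z) = 755.0 / 120.50 = 6.266 mol
n(Q) = 17.10 mol
n/ν for Z = 6.266/1 = 6.266
n/ν for Q = 17.10/2 = 8.550
Smallest n/ν is Z → limiting reagent.
n(J) produced = (2/1) × 6.266 = 12.53 mol
Step 2:
n(J) available = 12.53 mol
n(L) = 3600 / 153.70 = 23.42 mol
n/ν for J = 12.53/1 = 12.53
n/ν for L = 23.42/3 = 7.807
Smallest n/ν is L → limiting reagent.
n(G) = (3/3) × 23.42 = 23.42 mol
mass = 23.42 × 194.05 = 4545 g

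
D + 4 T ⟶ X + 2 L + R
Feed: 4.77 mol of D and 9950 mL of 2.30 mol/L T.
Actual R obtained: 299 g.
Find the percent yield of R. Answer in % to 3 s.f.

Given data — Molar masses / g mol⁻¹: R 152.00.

n(D) = 4.770 mol
n(T) = 2.30 × 9950/1000 = 22.89 mol
n/ν for D = 4.770/1 = 4.770
n/ν for T = 22.89/4 = 5.723
Smallest n/ν is D → limiting reagent.
theoretical n(R) = (1/1) × 4.770 = 4.770 mol → 725.0 g
% yield = 299 / 725.0 × 100 = 41.24 %

41.2 %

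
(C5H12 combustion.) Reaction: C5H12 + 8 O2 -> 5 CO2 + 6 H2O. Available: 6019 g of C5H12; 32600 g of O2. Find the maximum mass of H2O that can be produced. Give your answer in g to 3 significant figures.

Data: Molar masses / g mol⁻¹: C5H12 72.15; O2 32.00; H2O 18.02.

9020 g

n(C5H12) = 6019 / 72.15 = 83.42 mol
n(O2) = 32600 / 32.00 = 1019 mol
n/ν for C5H12 = 83.42/1 = 83.42
n/ν for O2 = 1019/8 = 127.4
Smallest n/ν is C5H12 → limiting reagent.
n(H2O) = (6/1) × 83.42 = 500.5 mol
mass = 500.5 × 18.02 = 9019 g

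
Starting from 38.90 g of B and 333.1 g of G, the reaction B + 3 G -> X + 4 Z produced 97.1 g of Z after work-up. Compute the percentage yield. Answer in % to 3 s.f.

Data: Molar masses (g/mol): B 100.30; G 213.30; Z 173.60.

n(B) = 38.90 / 100.30 = 0.3878 mol
n(G) = 333.1 / 213.30 = 1.562 mol
n/ν → B: 0.3878, G: 0.5207; B is limiting.
theoretical n(Z) = (4/1) × 0.3878 = 1.551 mol → 269.3 g
% yield = 97.1 / 269.3 × 100 = 36.06 %

36.1 %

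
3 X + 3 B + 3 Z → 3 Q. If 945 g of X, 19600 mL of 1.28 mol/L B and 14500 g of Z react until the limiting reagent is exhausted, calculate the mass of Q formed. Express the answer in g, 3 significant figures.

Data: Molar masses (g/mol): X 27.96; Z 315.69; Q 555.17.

13900 g

n(X) = 945.0 / 27.96 = 33.80 mol
n(B) = 1.28 × 19600/1000 = 25.09 mol
n(Z) = 14500 / 315.69 = 45.93 mol
n/ν → X: 11.27, B: 8.363, Z: 15.31; B is limiting.
n(Q) = (3/3) × 25.09 = 25.09 mol
mass = 25.09 × 555.17 = 13930 g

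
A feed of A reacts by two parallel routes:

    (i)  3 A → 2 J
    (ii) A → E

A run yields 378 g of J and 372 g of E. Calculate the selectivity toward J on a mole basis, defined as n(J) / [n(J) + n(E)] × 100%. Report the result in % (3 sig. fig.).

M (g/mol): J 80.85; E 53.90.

40.4 %

n(J) = 378 / 80.85 = 4.675 mol
n(E) = 372 / 53.90 = 6.902 mol
selectivity = 4.675/(4.675+6.902) × 100 = 40.38 %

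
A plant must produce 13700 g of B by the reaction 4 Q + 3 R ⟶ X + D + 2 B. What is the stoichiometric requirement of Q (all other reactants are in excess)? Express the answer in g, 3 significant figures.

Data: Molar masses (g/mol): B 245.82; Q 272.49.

n(B) = 13700 / 245.82 = 55.73 mol
n(Q) = (4/2) × 55.73 = 111.5 mol
mass = 111.5 × 272.49 = 30380 g

30400 g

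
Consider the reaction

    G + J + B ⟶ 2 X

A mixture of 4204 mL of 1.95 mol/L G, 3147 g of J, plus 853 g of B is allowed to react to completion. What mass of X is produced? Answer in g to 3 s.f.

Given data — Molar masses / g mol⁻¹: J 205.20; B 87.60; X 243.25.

3990 g

n(G) = 1.95 × 4204/1000 = 8.198 mol
n(J) = 3147 / 205.20 = 15.34 mol
n(B) = 853.0 / 87.60 = 9.737 mol
n/ν → G: 8.198, J: 15.34, B: 9.737; G is limiting.
n(X) = (2/1) × 8.198 = 16.40 mol
mass = 16.40 × 243.25 = 3989 g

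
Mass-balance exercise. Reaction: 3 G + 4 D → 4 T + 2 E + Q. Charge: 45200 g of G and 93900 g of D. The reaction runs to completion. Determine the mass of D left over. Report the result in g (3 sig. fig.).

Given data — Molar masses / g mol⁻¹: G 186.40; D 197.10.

30200 g

n(G) = 45200 / 186.40 = 242.5 mol
n(D) = 93900 / 197.10 = 476.4 mol
n/ν → G: 80.83, D: 119.1; G is limiting.
D consumed = (4/3) × 242.5 = 323.3 mol
D remaining = 476.4 − 323.3 = 153.1 mol
mass = 153.1 × 197.10 = 30180 g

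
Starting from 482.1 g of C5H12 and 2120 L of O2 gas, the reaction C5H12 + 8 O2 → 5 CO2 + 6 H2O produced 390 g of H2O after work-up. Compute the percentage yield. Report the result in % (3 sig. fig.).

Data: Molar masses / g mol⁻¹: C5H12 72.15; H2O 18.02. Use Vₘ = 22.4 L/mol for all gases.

n(C5H12) = 482.1 / 72.15 = 6.682 mol
n(O2) = 2120 / 22.4 = 94.64 mol
n/ν for C5H12 = 6.682/1 = 6.682
n/ν for O2 = 94.64/8 = 11.83
Smallest n/ν is C5H12 → limiting reagent.
theoretical n(H2O) = (6/1) × 6.682 = 40.09 mol → 722.4 g
% yield = 390 / 722.4 × 100 = 53.99 %

54.0 %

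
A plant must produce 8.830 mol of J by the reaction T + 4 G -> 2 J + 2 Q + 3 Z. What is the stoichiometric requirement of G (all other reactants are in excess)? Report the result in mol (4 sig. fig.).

n(J) = 8.830 mol
n(G) = (4/2) × 8.830 = 17.66 mol

17.66 mol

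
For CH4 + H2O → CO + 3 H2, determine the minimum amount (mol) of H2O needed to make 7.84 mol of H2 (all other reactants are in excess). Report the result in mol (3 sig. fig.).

2.61 mol

n(H2) = 7.840 mol
n(H2O) = (1/3) × 7.840 = 2.613 mol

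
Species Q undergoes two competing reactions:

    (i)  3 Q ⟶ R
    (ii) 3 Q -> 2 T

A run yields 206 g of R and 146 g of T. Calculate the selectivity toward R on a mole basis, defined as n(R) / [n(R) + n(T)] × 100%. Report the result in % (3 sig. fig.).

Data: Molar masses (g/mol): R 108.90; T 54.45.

n(R) = 206 / 108.90 = 1.892 mol
n(T) = 146 / 54.45 = 2.681 mol
selectivity = 1.892/(1.892+2.681) × 100 = 41.37 %

41.4 %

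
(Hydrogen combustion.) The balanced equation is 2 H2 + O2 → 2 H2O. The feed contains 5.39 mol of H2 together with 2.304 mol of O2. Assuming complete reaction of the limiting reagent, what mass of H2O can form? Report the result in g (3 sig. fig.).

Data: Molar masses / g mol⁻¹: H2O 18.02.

n(H2) = 5.390 mol
n(O2) = 2.304 mol
n/ν for H2 = 5.390/2 = 2.695
n/ν for O2 = 2.304/1 = 2.304
Smallest n/ν is O2 → limiting reagent.
n(H2O) = (2/1) × 2.304 = 4.608 mol
mass = 4.608 × 18.02 = 83.04 g

83.0 g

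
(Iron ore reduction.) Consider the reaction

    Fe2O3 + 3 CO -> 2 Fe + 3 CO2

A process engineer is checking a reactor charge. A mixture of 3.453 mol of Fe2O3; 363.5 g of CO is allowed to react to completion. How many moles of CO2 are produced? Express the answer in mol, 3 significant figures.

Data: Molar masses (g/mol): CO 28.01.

10.4 mol

n(Fe2O3) = 3.453 mol
n(CO) = 363.5 / 28.01 = 12.98 mol
n/ν for Fe2O3 = 3.453/1 = 3.453
n/ν for CO = 12.98/3 = 4.327
Smallest n/ν is Fe2O3 → limiting reagent.
n(CO2) = (3/1) × 3.453 = 10.36 mol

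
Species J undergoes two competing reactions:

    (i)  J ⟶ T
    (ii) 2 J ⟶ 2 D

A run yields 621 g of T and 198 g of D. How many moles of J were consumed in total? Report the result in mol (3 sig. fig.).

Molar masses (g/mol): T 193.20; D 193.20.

4.24 mol

n(T) = 621 / 193.20 = 3.214 mol
n(D) = 198 / 193.20 = 1.025 mol
n(J) via (i) = (1/1)×3.214 = 3.214 mol
n(J) via (ii) = (2/2)×1.025 = 1.025 mol
total n(J) = 3.214 + 1.025 = 4.239 mol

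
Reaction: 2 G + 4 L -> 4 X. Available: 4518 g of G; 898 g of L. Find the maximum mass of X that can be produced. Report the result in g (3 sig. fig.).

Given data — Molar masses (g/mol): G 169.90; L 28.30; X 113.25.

3590 g

n(G) = 4518 / 169.90 = 26.59 mol
n(L) = 898.0 / 28.30 = 31.73 mol
n/ν for G = 26.59/2 = 13.30
n/ν for L = 31.73/4 = 7.933
Smallest n/ν is L → limiting reagent.
n(X) = (4/4) × 31.73 = 31.73 mol
mass = 31.73 × 113.25 = 3593 g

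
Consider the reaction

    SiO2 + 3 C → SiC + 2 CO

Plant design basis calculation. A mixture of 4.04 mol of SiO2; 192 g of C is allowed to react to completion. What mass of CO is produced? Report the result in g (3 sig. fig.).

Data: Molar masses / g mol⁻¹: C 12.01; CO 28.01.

n(SiO2) = 4.040 mol
n(C) = 192.0 / 12.01 = 15.99 mol
n/ν → SiO2: 4.040, C: 5.330; SiO2 is limiting.
n(CO) = (2/1) × 4.040 = 8.080 mol
mass = 8.080 × 28.01 = 226.3 g

226 g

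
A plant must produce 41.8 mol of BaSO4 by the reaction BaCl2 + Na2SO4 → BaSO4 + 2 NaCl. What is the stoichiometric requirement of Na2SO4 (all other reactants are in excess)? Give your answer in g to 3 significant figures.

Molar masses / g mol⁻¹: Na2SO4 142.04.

5940 g

n(BaSO4) = 41.80 mol
n(Na2SO4) = (1/1) × 41.80 = 41.80 mol
mass = 41.80 × 142.04 = 5937 g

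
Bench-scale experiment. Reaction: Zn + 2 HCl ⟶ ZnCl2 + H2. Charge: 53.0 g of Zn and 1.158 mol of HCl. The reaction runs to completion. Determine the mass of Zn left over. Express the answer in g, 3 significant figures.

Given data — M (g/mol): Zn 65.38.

15.1 g

n(Zn) = 53.00 / 65.38 = 0.8106 mol
n(HCl) = 1.158 mol
n/ν for Zn = 0.8106/1 = 0.8106
n/ν for HCl = 1.158/2 = 0.5790
Smallest n/ν is HCl → limiting reagent.
Zn consumed = (1/2) × 1.158 = 0.5790 mol
Zn remaining = 0.8106 − 0.5790 = 0.2316 mol
mass = 0.2316 × 65.38 = 15.14 g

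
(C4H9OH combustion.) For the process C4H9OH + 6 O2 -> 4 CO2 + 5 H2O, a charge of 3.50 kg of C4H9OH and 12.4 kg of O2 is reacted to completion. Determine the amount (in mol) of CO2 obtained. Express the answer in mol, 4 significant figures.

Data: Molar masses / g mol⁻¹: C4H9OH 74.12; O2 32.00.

188.9 mol

n(C4H9OH) = 3.500×1000 / 74.12 = 47.22 mol
n(O2) = 12.40×1000 / 32.00 = 387.5 mol
n/ν for C4H9OH = 47.22/1 = 47.22
n/ν for O2 = 387.5/6 = 64.58
Smallest n/ν is C4H9OH → limiting reagent.
n(CO2) = (4/1) × 47.22 = 188.9 mol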